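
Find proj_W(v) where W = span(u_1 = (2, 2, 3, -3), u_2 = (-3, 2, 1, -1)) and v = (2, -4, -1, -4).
proj_W(v) = (34/11, -1, 3/22, -3/22)

Set up U = [u_1 | ... | u_2] ∈ R^(4×2). The projector onto W = col(U) is P = U (U^T U)^(-1) U^T.
Compute U^T U =
  [26, 4]
  [4, 15],
and U^T v = (5, -11).
Solve U^T U · c = U^T v for the coefficients: c = (7/22, -9/11). The projection is proj_W(v) = U c.
Check: (v - proj_W(v)) · u_1 = 0  (should be 0).
Check: (v - proj_W(v)) · u_2 = 0  (should be 0).
Result: proj_W(v) = (34/11, -1, 3/22, -3/22).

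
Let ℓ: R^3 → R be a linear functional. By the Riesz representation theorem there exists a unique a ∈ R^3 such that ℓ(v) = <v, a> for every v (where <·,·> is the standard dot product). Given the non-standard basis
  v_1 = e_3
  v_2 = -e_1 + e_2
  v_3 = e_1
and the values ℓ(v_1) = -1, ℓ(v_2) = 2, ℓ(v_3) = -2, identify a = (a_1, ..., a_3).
a = (-2, 0, -1)

Write a = (a_1, ..., a_3) in the standard basis. For each basis vector v_i, ℓ(v_i) = <v_i, a> is a linear equation in the a_j's. Collect the n equations into a matrix system V a = ℓ, where row i of V is v_i (expressed in the standard basis). Since V is invertible (lower-triangular with 1s on the diagonal, up to permutation), solve by back-substitution:
  V =
[[0, 0, 1],
 [-1, 1, 0],
 [1, 0, 0]]
  V a = (-1, 2, -2)
Solving gives a = (-2, 0, -1).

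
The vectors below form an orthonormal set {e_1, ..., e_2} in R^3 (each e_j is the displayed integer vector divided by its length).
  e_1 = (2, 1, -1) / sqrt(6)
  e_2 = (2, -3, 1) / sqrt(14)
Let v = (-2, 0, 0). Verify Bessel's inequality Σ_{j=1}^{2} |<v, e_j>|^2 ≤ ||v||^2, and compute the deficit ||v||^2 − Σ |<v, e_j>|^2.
Σ |<v, e_j>|^2 = 80/21; ||v||^2 = 4; deficit = 4/21

Write each e_j = u_j / sqrt(<u_j, u_j>) where u_j is the displayed integer vector. Then <v, e_j> = <v, u_j> / sqrt(<u_j, u_j>), so |<v, e_j>|^2 = <v, u_j>^2 / <u_j, u_j>.
Coefficients: <v, e_1> = -4/sqrt(6), <v, e_2> = -4/sqrt(14).
Square and sum: Σ |<v, e_j>|^2 = 80/21.
Compute ||v||^2 = v·v = 4.
Deficit = 4 − 80/21 = 4/21 ≥ 0, confirming Bessel's inequality. (The deficit equals ||v − Σ <v,e_j> e_j||^2, the squared distance from v to span{e_j}.)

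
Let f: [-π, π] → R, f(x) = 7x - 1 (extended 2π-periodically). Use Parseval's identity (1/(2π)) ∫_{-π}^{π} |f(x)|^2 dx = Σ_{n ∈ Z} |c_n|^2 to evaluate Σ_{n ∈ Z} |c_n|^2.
Σ |c_n|^2 = 49π^2/3 + 1

Expand and integrate term by term over [-π, π]:
  ∫ (7x)^2 dx = 49·(2π^3/3); ∫ 2·7·(-1)·x dx = 0 (odd integrand); ∫ (-1)^2 dx = 1·2π.
So (1/(2π)) ∫_{-π}^{π} (7x - 1)^2 dx = 49π^2/3 + 1 = 49π^2/3 + 1.
Parseval ⇒ Σ |c_n|^2 = 49π^2/3 + 1.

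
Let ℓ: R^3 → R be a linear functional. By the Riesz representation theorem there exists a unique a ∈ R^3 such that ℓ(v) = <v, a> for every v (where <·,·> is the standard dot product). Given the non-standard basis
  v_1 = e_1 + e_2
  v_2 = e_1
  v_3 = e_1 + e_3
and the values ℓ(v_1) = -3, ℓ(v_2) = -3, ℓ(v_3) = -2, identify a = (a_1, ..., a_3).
a = (-3, 0, 1)

Write a = (a_1, ..., a_3) in the standard basis. For each basis vector v_i, ℓ(v_i) = <v_i, a> is a linear equation in the a_j's. Collect the n equations into a matrix system V a = ℓ, where row i of V is v_i (expressed in the standard basis). Since V is invertible (lower-triangular with 1s on the diagonal, up to permutation), solve by back-substitution:
  V =
[[1, 1, 0],
 [1, 0, 0],
 [1, 0, 1]]
  V a = (-3, -3, -2)
Solving gives a = (-3, 0, 1).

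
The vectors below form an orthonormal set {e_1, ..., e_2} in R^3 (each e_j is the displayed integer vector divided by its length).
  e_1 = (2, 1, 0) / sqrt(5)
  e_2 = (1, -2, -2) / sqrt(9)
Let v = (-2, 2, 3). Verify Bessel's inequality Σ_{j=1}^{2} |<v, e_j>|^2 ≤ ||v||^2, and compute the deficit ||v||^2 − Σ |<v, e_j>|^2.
Σ |<v, e_j>|^2 = 84/5; ||v||^2 = 17; deficit = 1/5

Write each e_j = u_j / sqrt(<u_j, u_j>) where u_j is the displayed integer vector. Then <v, e_j> = <v, u_j> / sqrt(<u_j, u_j>), so |<v, e_j>|^2 = <v, u_j>^2 / <u_j, u_j>.
Coefficients: <v, e_1> = -2/sqrt(5), <v, e_2> = -12/sqrt(9).
Square and sum: Σ |<v, e_j>|^2 = 84/5.
Compute ||v||^2 = v·v = 17.
Deficit = 17 − 84/5 = 1/5 ≥ 0, confirming Bessel's inequality. (The deficit equals ||v − Σ <v,e_j> e_j||^2, the squared distance from v to span{e_j}.)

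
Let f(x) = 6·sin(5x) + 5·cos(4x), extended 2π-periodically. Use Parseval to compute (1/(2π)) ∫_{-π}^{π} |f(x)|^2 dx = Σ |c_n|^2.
Σ |c_n|^2 = 61/2

Expand |f|^2 and use orthogonality of {sin(nx), cos(mx)} on [-π, π]:
  ∫_{-π}^{π} sin(nx)^2 dx = π, ∫ cos(mx)^2 dx = π, and cross terms integrate to 0.
So ∫_{-π}^{π} f(x)^2 dx = 6^2 · π + 5^2 · π = (36 + 25)π.
Divide by 2π: (36 + 25)/2 = 61/2.
By Parseval, this equals Σ |c_n|^2.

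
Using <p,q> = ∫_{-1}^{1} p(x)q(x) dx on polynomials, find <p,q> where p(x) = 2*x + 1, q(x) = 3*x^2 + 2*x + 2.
<p,q> = 26/3

Expand the product: p(x)·q(x) = 6*x^3 + 7*x^2 + 6*x + 2.
∫_{-1}^{1} of each monomial x^k gives [2/(k+1) if k even, 0 if k odd]. Integrating term-by-term (or equivalently evaluating the antiderivative F(x) = 3*x^4/2 + 7*x^3/3 + 3*x^2 + 2*x at the endpoints):
  F(1) − F(−1) = 53/6 − (1/6) = 26/3.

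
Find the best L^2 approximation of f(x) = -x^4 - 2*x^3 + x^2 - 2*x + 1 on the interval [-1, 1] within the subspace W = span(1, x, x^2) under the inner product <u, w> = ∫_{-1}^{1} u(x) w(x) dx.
g(x) = x^2/7 - 16*x/5 + 38/35

The best approximation g ∈ W is the orthogonal projection of f onto W. Writing g = a_0 + a_1 x + a_2 x^2, the coefficients solve the normal equations G · a = b where
  G_{ij} = <φ_i, φ_j> and b_i = <f, φ_i>, with φ_0 = 1, φ_1 = x, φ_2 = x^2.
G =
  [2, 0, 2/3]
  [0, 2/3, 0]
  [2/3, 0, 2/5],
b = (34/15, -32/15, 82/105).
Solving gives a_0 = 38/35, a_1 = -16/5, a_2 = 1/7, so
  g(x) = x^2/7 - 16*x/5 + 38/35.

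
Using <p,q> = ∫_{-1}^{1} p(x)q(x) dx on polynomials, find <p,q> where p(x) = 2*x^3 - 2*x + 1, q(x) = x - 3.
<p,q> = -98/15

Expand the product: p(x)·q(x) = 2*x^4 - 6*x^3 - 2*x^2 + 7*x - 3.
∫_{-1}^{1} of each monomial x^k gives [2/(k+1) if k even, 0 if k odd]. Integrating term-by-term (or equivalently evaluating the antiderivative F(x) = 2*x^5/5 - 3*x^4/2 - 2*x^3/3 + 7*x^2/2 - 3*x at the endpoints):
  F(1) − F(−1) = -19/15 − (79/15) = -98/15.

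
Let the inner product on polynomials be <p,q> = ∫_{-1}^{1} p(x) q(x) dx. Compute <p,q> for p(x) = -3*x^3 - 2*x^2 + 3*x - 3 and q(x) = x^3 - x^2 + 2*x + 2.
<p,q> = -1042/105

Expand the product: p(x)·q(x) = -3*x^6 + x^5 - x^4 - 16*x^3 + 5*x^2 - 6.
∫_{-1}^{1} of each monomial x^k gives [2/(k+1) if k even, 0 if k odd]. Integrating term-by-term (or equivalently evaluating the antiderivative F(x) = -3*x^7/7 + x^6/6 - x^5/5 - 4*x^4 + 5*x^3/3 - 6*x at the endpoints):
  F(1) − F(−1) = -1847/210 − (79/70) = -1042/105.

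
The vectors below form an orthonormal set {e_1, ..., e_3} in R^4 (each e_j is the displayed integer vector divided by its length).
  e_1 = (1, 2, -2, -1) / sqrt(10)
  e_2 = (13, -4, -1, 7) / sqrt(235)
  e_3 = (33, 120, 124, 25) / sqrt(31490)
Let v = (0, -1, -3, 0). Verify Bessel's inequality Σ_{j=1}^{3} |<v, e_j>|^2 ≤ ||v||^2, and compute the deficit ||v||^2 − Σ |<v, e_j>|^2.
Σ |<v, e_j>|^2 = 3181/335; ||v||^2 = 10; deficit = 169/335

Write each e_j = u_j / sqrt(<u_j, u_j>) where u_j is the displayed integer vector. Then <v, e_j> = <v, u_j> / sqrt(<u_j, u_j>), so |<v, e_j>|^2 = <v, u_j>^2 / <u_j, u_j>.
Coefficients: <v, e_1> = 4/sqrt(10), <v, e_2> = 7/sqrt(235), <v, e_3> = -492/sqrt(31490).
Square and sum: Σ |<v, e_j>|^2 = 3181/335.
Compute ||v||^2 = v·v = 10.
Deficit = 10 − 3181/335 = 169/335 ≥ 0, confirming Bessel's inequality. (The deficit equals ||v − Σ <v,e_j> e_j||^2, the squared distance from v to span{e_j}.)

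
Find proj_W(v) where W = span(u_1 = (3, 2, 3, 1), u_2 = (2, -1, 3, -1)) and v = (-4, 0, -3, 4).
proj_W(v) = (-189/67, 91/67, -282/67, 92/67)

Set up U = [u_1 | ... | u_2] ∈ R^(4×2). The projector onto W = col(U) is P = U (U^T U)^(-1) U^T.
Compute U^T U =
  [23, 12]
  [12, 15],
and U^T v = (-17, -21).
Solve U^T U · c = U^T v for the coefficients: c = (-1/67, -93/67). The projection is proj_W(v) = U c.
Check: (v - proj_W(v)) · u_1 = 0  (should be 0).
Check: (v - proj_W(v)) · u_2 = 0  (should be 0).
Result: proj_W(v) = (-189/67, 91/67, -282/67, 92/67).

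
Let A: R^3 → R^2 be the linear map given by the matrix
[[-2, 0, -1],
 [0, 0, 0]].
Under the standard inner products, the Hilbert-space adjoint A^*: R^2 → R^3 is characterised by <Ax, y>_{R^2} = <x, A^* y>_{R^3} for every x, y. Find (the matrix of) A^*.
A^* = A^T =
[[-2, 0],
 [0, 0],
 [-1, 0]]

For real matrices with standard dot products, the defining identity <Ax, y> = <x, A^* y> gives (Ax)^T y = x^T (A^*) y, i.e. x^T A^T y = x^T (A^*) y. Since this holds for all x, y, we must have A^* = A^T. Therefore
A^* =
[[-2, 0],
 [0, 0],
 [-1, 0]].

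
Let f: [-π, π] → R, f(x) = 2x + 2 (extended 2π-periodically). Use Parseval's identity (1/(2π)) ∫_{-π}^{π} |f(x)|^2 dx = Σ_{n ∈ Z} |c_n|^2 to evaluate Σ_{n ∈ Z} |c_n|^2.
Σ |c_n|^2 = 4π^2/3 + 4

Expand and integrate term by term over [-π, π]:
  ∫ (2x)^2 dx = 4·(2π^3/3); ∫ 2·2·(2)·x dx = 0 (odd integrand); ∫ 2^2 dx = 4·2π.
So (1/(2π)) ∫_{-π}^{π} (2x + 2)^2 dx = 4π^2/3 + 4 = 4π^2/3 + 4.
Parseval ⇒ Σ |c_n|^2 = 4π^2/3 + 4.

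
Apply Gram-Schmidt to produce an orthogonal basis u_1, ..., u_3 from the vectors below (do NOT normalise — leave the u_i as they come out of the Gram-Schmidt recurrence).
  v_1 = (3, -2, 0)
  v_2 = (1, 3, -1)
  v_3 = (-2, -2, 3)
Orthogonal basis:
  u_1 = (3, -2, 0)
  u_2 = (22/13, 33/13, -1)
  u_3 = (23/67, 69/134, 253/134)

Apply the Gram-Schmidt recurrence
  u_1 = v_1
  u_i = v_i − Σ_{j<i} ((v_i · u_j) / (u_j · u_j)) · u_j.

Step by step this gives:
  u_1 = (3, -2, 0)
  u_2 = (22/13, 33/13, -1)
  u_3 = (23/67, 69/134, 253/134)

Orthogonality check:
  u_2 · u_1 = 0 (should be 0)
  u_3 · u_1 = 0 (should be 0)
  u_3 · u_2 = 0 (should be 0)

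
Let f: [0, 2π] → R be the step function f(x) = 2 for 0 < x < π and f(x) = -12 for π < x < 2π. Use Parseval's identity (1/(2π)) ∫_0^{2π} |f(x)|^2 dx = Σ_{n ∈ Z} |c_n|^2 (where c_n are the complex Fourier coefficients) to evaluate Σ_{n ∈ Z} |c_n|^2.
Σ |c_n|^2 = 74

Parseval equates the L^2 energy of f (normalised by 1/(2π)) with the ℓ^2 sum of its Fourier coefficients: (1/(2π)) ∫_0^{2π} |f|^2 = Σ |c_n|^2.
Compute the left side: (1/(2π)) [∫_0^π 2^2 dx + ∫_π^{2π} (-12)^2 dx] = (1/(2π)) · (4π + 144π) = (4 + 144)/2 = 74.
So Σ_{n ∈ Z} |c_n|^2 = 74.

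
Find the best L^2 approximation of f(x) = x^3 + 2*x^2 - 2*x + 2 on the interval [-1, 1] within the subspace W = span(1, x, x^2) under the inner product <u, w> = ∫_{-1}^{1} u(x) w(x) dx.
g(x) = 2*x^2 - 7*x/5 + 2

The best approximation g ∈ W is the orthogonal projection of f onto W. Writing g = a_0 + a_1 x + a_2 x^2, the coefficients solve the normal equations G · a = b where
  G_{ij} = <φ_i, φ_j> and b_i = <f, φ_i>, with φ_0 = 1, φ_1 = x, φ_2 = x^2.
G =
  [2, 0, 2/3]
  [0, 2/3, 0]
  [2/3, 0, 2/5],
b = (16/3, -14/15, 32/15).
Solving gives a_0 = 2, a_1 = -7/5, a_2 = 2, so
  g(x) = 2*x^2 - 7*x/5 + 2.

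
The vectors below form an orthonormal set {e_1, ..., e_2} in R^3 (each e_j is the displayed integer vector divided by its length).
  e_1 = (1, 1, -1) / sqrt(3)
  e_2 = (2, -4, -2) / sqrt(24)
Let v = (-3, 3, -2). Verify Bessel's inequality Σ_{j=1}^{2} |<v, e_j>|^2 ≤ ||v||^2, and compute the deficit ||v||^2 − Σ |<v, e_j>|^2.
Σ |<v, e_j>|^2 = 19/2; ||v||^2 = 22; deficit = 25/2

Write each e_j = u_j / sqrt(<u_j, u_j>) where u_j is the displayed integer vector. Then <v, e_j> = <v, u_j> / sqrt(<u_j, u_j>), so |<v, e_j>|^2 = <v, u_j>^2 / <u_j, u_j>.
Coefficients: <v, e_1> = 2/sqrt(3), <v, e_2> = -14/sqrt(24).
Square and sum: Σ |<v, e_j>|^2 = 19/2.
Compute ||v||^2 = v·v = 22.
Deficit = 22 − 19/2 = 25/2 ≥ 0, confirming Bessel's inequality. (The deficit equals ||v − Σ <v,e_j> e_j||^2, the squared distance from v to span{e_j}.)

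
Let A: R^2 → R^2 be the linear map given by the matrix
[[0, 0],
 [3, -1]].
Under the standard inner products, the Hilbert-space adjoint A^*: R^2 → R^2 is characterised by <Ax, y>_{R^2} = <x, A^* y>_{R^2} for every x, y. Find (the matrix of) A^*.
A^* = A^T =
[[0, 3],
 [0, -1]]

For real matrices with standard dot products, the defining identity <Ax, y> = <x, A^* y> gives (Ax)^T y = x^T (A^*) y, i.e. x^T A^T y = x^T (A^*) y. Since this holds for all x, y, we must have A^* = A^T. Therefore
A^* =
[[0, 3],
 [0, -1]].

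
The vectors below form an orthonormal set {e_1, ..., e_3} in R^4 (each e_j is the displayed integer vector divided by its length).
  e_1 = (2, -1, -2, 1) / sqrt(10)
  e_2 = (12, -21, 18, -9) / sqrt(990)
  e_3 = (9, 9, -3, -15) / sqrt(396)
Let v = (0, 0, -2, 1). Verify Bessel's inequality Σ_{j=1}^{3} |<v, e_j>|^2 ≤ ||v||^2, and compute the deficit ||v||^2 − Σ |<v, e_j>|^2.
Σ |<v, e_j>|^2 = 19/4; ||v||^2 = 5; deficit = 1/4

Write each e_j = u_j / sqrt(<u_j, u_j>) where u_j is the displayed integer vector. Then <v, e_j> = <v, u_j> / sqrt(<u_j, u_j>), so |<v, e_j>|^2 = <v, u_j>^2 / <u_j, u_j>.
Coefficients: <v, e_1> = 5/sqrt(10), <v, e_2> = -45/sqrt(990), <v, e_3> = -9/sqrt(396).
Square and sum: Σ |<v, e_j>|^2 = 19/4.
Compute ||v||^2 = v·v = 5.
Deficit = 5 − 19/4 = 1/4 ≥ 0, confirming Bessel's inequality. (The deficit equals ||v − Σ <v,e_j> e_j||^2, the squared distance from v to span{e_j}.)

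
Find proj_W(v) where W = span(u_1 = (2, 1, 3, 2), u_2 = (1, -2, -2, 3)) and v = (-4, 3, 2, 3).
proj_W(v) = (1/2, 17/18, 31/18, -1/18)

Set up U = [u_1 | ... | u_2] ∈ R^(4×2). The projector onto W = col(U) is P = U (U^T U)^(-1) U^T.
Compute U^T U =
  [18, 0]
  [0, 18],
and U^T v = (7, -5).
Solve U^T U · c = U^T v for the coefficients: c = (7/18, -5/18). The projection is proj_W(v) = U c.
Check: (v - proj_W(v)) · u_1 = 0  (should be 0).
Check: (v - proj_W(v)) · u_2 = 0  (should be 0).
Result: proj_W(v) = (1/2, 17/18, 31/18, -1/18).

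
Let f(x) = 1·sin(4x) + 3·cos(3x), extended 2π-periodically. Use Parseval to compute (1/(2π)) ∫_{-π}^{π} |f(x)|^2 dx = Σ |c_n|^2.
Σ |c_n|^2 = 5

Expand |f|^2 and use orthogonality of {sin(nx), cos(mx)} on [-π, π]:
  ∫_{-π}^{π} sin(nx)^2 dx = π, ∫ cos(mx)^2 dx = π, and cross terms integrate to 0.
So ∫_{-π}^{π} f(x)^2 dx = 1^2 · π + 3^2 · π = (1 + 9)π.
Divide by 2π: (1 + 9)/2 = 5.
By Parseval, this equals Σ |c_n|^2.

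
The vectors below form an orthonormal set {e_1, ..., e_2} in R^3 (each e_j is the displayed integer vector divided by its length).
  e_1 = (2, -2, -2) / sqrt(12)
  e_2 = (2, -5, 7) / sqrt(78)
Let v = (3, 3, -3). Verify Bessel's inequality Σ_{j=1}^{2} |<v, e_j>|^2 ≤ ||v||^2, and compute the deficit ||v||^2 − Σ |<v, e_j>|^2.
Σ |<v, e_j>|^2 = 189/13; ||v||^2 = 27; deficit = 162/13

Write each e_j = u_j / sqrt(<u_j, u_j>) where u_j is the displayed integer vector. Then <v, e_j> = <v, u_j> / sqrt(<u_j, u_j>), so |<v, e_j>|^2 = <v, u_j>^2 / <u_j, u_j>.
Coefficients: <v, e_1> = 6/sqrt(12), <v, e_2> = -30/sqrt(78).
Square and sum: Σ |<v, e_j>|^2 = 189/13.
Compute ||v||^2 = v·v = 27.
Deficit = 27 − 189/13 = 162/13 ≥ 0, confirming Bessel's inequality. (The deficit equals ||v − Σ <v,e_j> e_j||^2, the squared distance from v to span{e_j}.)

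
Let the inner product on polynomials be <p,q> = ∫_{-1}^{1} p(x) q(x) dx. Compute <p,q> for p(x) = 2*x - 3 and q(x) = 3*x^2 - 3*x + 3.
<p,q> = -28

Expand the product: p(x)·q(x) = 6*x^3 - 15*x^2 + 15*x - 9.
∫_{-1}^{1} of each monomial x^k gives [2/(k+1) if k even, 0 if k odd]. Integrating term-by-term (or equivalently evaluating the antiderivative F(x) = 3*x^4/2 - 5*x^3 + 15*x^2/2 - 9*x at the endpoints):
  F(1) − F(−1) = -5 − (23) = -28.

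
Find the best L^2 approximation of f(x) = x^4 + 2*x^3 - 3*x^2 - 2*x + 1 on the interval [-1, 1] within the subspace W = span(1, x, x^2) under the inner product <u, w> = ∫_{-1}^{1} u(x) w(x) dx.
g(x) = -15*x^2/7 - 4*x/5 + 32/35

The best approximation g ∈ W is the orthogonal projection of f onto W. Writing g = a_0 + a_1 x + a_2 x^2, the coefficients solve the normal equations G · a = b where
  G_{ij} = <φ_i, φ_j> and b_i = <f, φ_i>, with φ_0 = 1, φ_1 = x, φ_2 = x^2.
G =
  [2, 0, 2/3]
  [0, 2/3, 0]
  [2/3, 0, 2/5],
b = (2/5, -8/15, -26/105).
Solving gives a_0 = 32/35, a_1 = -4/5, a_2 = -15/7, so
  g(x) = -15*x^2/7 - 4*x/5 + 32/35.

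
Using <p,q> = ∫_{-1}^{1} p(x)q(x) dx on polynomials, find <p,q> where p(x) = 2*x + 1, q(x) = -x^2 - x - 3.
<p,q> = -8

Expand the product: p(x)·q(x) = -2*x^3 - 3*x^2 - 7*x - 3.
∫_{-1}^{1} of each monomial x^k gives [2/(k+1) if k even, 0 if k odd]. Integrating term-by-term (or equivalently evaluating the antiderivative F(x) = -x^4/2 - x^3 - 7*x^2/2 - 3*x at the endpoints):
  F(1) − F(−1) = -8 − (0) = -8.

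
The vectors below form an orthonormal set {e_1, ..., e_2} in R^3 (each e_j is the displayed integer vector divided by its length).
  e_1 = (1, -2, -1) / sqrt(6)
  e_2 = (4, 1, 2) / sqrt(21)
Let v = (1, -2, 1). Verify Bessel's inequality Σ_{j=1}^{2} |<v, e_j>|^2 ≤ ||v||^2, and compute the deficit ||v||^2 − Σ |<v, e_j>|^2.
Σ |<v, e_j>|^2 = 24/7; ||v||^2 = 6; deficit = 18/7

Write each e_j = u_j / sqrt(<u_j, u_j>) where u_j is the displayed integer vector. Then <v, e_j> = <v, u_j> / sqrt(<u_j, u_j>), so |<v, e_j>|^2 = <v, u_j>^2 / <u_j, u_j>.
Coefficients: <v, e_1> = 4/sqrt(6), <v, e_2> = 4/sqrt(21).
Square and sum: Σ |<v, e_j>|^2 = 24/7.
Compute ||v||^2 = v·v = 6.
Deficit = 6 − 24/7 = 18/7 ≥ 0, confirming Bessel's inequality. (The deficit equals ||v − Σ <v,e_j> e_j||^2, the squared distance from v to span{e_j}.)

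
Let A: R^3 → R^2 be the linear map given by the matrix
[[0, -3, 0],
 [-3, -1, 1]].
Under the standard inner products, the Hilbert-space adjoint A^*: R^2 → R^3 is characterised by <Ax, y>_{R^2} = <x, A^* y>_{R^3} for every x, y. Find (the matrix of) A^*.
A^* = A^T =
[[0, -3],
 [-3, -1],
 [0, 1]]

For real matrices with standard dot products, the defining identity <Ax, y> = <x, A^* y> gives (Ax)^T y = x^T (A^*) y, i.e. x^T A^T y = x^T (A^*) y. Since this holds for all x, y, we must have A^* = A^T. Therefore
A^* =
[[0, -3],
 [-3, -1],
 [0, 1]].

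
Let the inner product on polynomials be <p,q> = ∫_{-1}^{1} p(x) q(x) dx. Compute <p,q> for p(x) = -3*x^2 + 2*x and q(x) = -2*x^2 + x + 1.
<p,q> = 26/15

Expand the product: p(x)·q(x) = 6*x^4 - 7*x^3 - x^2 + 2*x.
∫_{-1}^{1} of each monomial x^k gives [2/(k+1) if k even, 0 if k odd]. Integrating term-by-term (or equivalently evaluating the antiderivative F(x) = 6*x^5/5 - 7*x^4/4 - x^3/3 + x^2 at the endpoints):
  F(1) − F(−1) = 7/60 − (-97/60) = 26/15.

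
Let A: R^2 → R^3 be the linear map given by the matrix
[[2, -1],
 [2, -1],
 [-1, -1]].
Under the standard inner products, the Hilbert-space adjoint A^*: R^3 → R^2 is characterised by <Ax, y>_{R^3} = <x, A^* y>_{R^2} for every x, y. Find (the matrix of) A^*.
A^* = A^T =
[[2, 2, -1],
 [-1, -1, -1]]

For real matrices with standard dot products, the defining identity <Ax, y> = <x, A^* y> gives (Ax)^T y = x^T (A^*) y, i.e. x^T A^T y = x^T (A^*) y. Since this holds for all x, y, we must have A^* = A^T. Therefore
A^* =
[[2, 2, -1],
 [-1, -1, -1]].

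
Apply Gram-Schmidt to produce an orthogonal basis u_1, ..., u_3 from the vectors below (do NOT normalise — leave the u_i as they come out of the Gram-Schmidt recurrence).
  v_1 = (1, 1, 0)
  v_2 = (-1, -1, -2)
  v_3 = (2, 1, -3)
Orthogonal basis:
  u_1 = (1, 1, 0)
  u_2 = (0, 0, -2)
  u_3 = (1/2, -1/2, 0)

Apply the Gram-Schmidt recurrence
  u_1 = v_1
  u_i = v_i − Σ_{j<i} ((v_i · u_j) / (u_j · u_j)) · u_j.

Step by step this gives:
  u_1 = (1, 1, 0)
  u_2 = (0, 0, -2)
  u_3 = (1/2, -1/2, 0)

Orthogonality check:
  u_2 · u_1 = 0 (should be 0)
  u_3 · u_1 = 0 (should be 0)
  u_3 · u_2 = 0 (should be 0)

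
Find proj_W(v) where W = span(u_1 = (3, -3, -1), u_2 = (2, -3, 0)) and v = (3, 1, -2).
proj_W(v) = (51/22, 6/11, -59/22)

Set up U = [u_1 | ... | u_2] ∈ R^(3×2). The projector onto W = col(U) is P = U (U^T U)^(-1) U^T.
Compute U^T U =
  [19, 15]
  [15, 13],
and U^T v = (8, 3).
Solve U^T U · c = U^T v for the coefficients: c = (59/22, -63/22). The projection is proj_W(v) = U c.
Check: (v - proj_W(v)) · u_1 = 0  (should be 0).
Check: (v - proj_W(v)) · u_2 = 0  (should be 0).
Result: proj_W(v) = (51/22, 6/11, -59/22).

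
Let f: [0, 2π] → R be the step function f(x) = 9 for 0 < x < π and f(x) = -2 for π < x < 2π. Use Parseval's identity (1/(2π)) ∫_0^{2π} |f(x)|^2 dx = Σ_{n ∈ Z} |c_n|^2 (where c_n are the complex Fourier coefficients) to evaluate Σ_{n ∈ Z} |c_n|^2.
Σ |c_n|^2 = 85/2

Parseval equates the L^2 energy of f (normalised by 1/(2π)) with the ℓ^2 sum of its Fourier coefficients: (1/(2π)) ∫_0^{2π} |f|^2 = Σ |c_n|^2.
Compute the left side: (1/(2π)) [∫_0^π 9^2 dx + ∫_π^{2π} (-2)^2 dx] = (1/(2π)) · (81π + 4π) = (81 + 4)/2 = 85/2.
So Σ_{n ∈ Z} |c_n|^2 = 85/2.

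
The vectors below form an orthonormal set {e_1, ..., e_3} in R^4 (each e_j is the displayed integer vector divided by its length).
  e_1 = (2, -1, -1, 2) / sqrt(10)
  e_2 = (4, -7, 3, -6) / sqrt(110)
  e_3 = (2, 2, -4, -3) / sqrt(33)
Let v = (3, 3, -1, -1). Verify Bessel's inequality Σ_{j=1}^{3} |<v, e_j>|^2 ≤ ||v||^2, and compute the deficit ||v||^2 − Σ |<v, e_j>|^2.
Σ |<v, e_j>|^2 = 35/3; ||v||^2 = 20; deficit = 25/3

Write each e_j = u_j / sqrt(<u_j, u_j>) where u_j is the displayed integer vector. Then <v, e_j> = <v, u_j> / sqrt(<u_j, u_j>), so |<v, e_j>|^2 = <v, u_j>^2 / <u_j, u_j>.
Coefficients: <v, e_1> = 2/sqrt(10), <v, e_2> = -6/sqrt(110), <v, e_3> = 19/sqrt(33).
Square and sum: Σ |<v, e_j>|^2 = 35/3.
Compute ||v||^2 = v·v = 20.
Deficit = 20 − 35/3 = 25/3 ≥ 0, confirming Bessel's inequality. (The deficit equals ||v − Σ <v,e_j> e_j||^2, the squared distance from v to span{e_j}.)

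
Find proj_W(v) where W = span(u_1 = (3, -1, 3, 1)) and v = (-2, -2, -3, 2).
proj_W(v) = (-33/20, 11/20, -33/20, -11/20)

Set up U = [u_1 | ... | u_1] ∈ R^(4×1). The projector onto W = col(U) is P = U (U^T U)^(-1) U^T.
Compute U^T U =
  [20],
and U^T v = (-11).
Solve U^T U · c = U^T v for the coefficients: c = (-11/20). The projection is proj_W(v) = U c.
Check: (v - proj_W(v)) · u_1 = 0  (should be 0).
Result: proj_W(v) = (-33/20, 11/20, -33/20, -11/20).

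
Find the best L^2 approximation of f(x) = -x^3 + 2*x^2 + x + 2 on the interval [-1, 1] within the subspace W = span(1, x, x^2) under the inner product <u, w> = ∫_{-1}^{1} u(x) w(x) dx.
g(x) = 2*x^2 + 2*x/5 + 2

The best approximation g ∈ W is the orthogonal projection of f onto W. Writing g = a_0 + a_1 x + a_2 x^2, the coefficients solve the normal equations G · a = b where
  G_{ij} = <φ_i, φ_j> and b_i = <f, φ_i>, with φ_0 = 1, φ_1 = x, φ_2 = x^2.
G =
  [2, 0, 2/3]
  [0, 2/3, 0]
  [2/3, 0, 2/5],
b = (16/3, 4/15, 32/15).
Solving gives a_0 = 2, a_1 = 2/5, a_2 = 2, so
  g(x) = 2*x^2 + 2*x/5 + 2.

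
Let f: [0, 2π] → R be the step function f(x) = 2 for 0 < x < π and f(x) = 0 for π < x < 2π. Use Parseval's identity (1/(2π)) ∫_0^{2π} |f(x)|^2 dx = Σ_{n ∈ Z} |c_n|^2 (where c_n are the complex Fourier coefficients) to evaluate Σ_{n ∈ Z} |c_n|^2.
Σ |c_n|^2 = 2

Parseval equates the L^2 energy of f (normalised by 1/(2π)) with the ℓ^2 sum of its Fourier coefficients: (1/(2π)) ∫_0^{2π} |f|^2 = Σ |c_n|^2.
Compute the left side: (1/(2π)) [∫_0^π 2^2 dx + ∫_π^{2π} 0^2 dx] = (1/(2π)) · (4π + 0π) = (4 + 0)/2 = 2.
So Σ_{n ∈ Z} |c_n|^2 = 2.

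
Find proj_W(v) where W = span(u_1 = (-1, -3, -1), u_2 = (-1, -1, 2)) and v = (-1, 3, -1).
proj_W(v) = (32/31, 66/31, -13/31)

Set up U = [u_1 | ... | u_2] ∈ R^(3×2). The projector onto W = col(U) is P = U (U^T U)^(-1) U^T.
Compute U^T U =
  [11, 2]
  [2, 6],
and U^T v = (-7, -4).
Solve U^T U · c = U^T v for the coefficients: c = (-17/31, -15/31). The projection is proj_W(v) = U c.
Check: (v - proj_W(v)) · u_1 = 0  (should be 0).
Check: (v - proj_W(v)) · u_2 = 0  (should be 0).
Result: proj_W(v) = (32/31, 66/31, -13/31).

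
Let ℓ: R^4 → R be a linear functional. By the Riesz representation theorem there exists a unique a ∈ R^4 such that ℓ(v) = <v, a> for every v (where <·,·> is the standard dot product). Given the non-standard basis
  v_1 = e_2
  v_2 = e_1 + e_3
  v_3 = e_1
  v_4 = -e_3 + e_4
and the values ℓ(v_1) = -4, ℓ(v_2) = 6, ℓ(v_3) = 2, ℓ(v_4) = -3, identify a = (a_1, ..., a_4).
a = (2, -4, 4, 1)

Write a = (a_1, ..., a_4) in the standard basis. For each basis vector v_i, ℓ(v_i) = <v_i, a> is a linear equation in the a_j's. Collect the n equations into a matrix system V a = ℓ, where row i of V is v_i (expressed in the standard basis). Since V is invertible (lower-triangular with 1s on the diagonal, up to permutation), solve by back-substitution:
  V =
[[0, 1, 0, 0],
 [1, 0, 1, 0],
 [1, 0, 0, 0],
 [0, 0, -1, 1]]
  V a = (-4, 6, 2, -3)
Solving gives a = (2, -4, 4, 1).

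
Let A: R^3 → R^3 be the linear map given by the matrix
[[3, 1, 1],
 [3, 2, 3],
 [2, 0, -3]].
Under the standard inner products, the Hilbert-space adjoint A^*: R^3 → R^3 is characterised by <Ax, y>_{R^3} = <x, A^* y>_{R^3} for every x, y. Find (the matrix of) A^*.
A^* = A^T =
[[3, 3, 2],
 [1, 2, 0],
 [1, 3, -3]]

For real matrices with standard dot products, the defining identity <Ax, y> = <x, A^* y> gives (Ax)^T y = x^T (A^*) y, i.e. x^T A^T y = x^T (A^*) y. Since this holds for all x, y, we must have A^* = A^T. Therefore
A^* =
[[3, 3, 2],
 [1, 2, 0],
 [1, 3, -3]].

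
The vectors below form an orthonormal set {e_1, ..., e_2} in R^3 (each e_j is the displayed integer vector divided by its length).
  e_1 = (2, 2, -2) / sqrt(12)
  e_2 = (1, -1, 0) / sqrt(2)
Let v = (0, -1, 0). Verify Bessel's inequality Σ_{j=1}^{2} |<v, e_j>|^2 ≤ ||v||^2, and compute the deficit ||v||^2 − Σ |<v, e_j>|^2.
Σ |<v, e_j>|^2 = 5/6; ||v||^2 = 1; deficit = 1/6

Write each e_j = u_j / sqrt(<u_j, u_j>) where u_j is the displayed integer vector. Then <v, e_j> = <v, u_j> / sqrt(<u_j, u_j>), so |<v, e_j>|^2 = <v, u_j>^2 / <u_j, u_j>.
Coefficients: <v, e_1> = -2/sqrt(12), <v, e_2> = 1/sqrt(2).
Square and sum: Σ |<v, e_j>|^2 = 5/6.
Compute ||v||^2 = v·v = 1.
Deficit = 1 − 5/6 = 1/6 ≥ 0, confirming Bessel's inequality. (The deficit equals ||v − Σ <v,e_j> e_j||^2, the squared distance from v to span{e_j}.)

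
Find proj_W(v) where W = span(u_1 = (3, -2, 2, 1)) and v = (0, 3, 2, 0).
proj_W(v) = (-1/3, 2/9, -2/9, -1/9)

Set up U = [u_1 | ... | u_1] ∈ R^(4×1). The projector onto W = col(U) is P = U (U^T U)^(-1) U^T.
Compute U^T U =
  [18],
and U^T v = (-2).
Solve U^T U · c = U^T v for the coefficients: c = (-1/9). The projection is proj_W(v) = U c.
Check: (v - proj_W(v)) · u_1 = 0  (should be 0).
Result: proj_W(v) = (-1/3, 2/9, -2/9, -1/9).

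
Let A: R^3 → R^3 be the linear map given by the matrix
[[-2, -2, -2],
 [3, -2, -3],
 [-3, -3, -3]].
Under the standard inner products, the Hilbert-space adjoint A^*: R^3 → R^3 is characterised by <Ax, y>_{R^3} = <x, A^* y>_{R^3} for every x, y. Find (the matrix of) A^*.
A^* = A^T =
[[-2, 3, -3],
 [-2, -2, -3],
 [-2, -3, -3]]

For real matrices with standard dot products, the defining identity <Ax, y> = <x, A^* y> gives (Ax)^T y = x^T (A^*) y, i.e. x^T A^T y = x^T (A^*) y. Since this holds for all x, y, we must have A^* = A^T. Therefore
A^* =
[[-2, 3, -3],
 [-2, -2, -3],
 [-2, -3, -3]].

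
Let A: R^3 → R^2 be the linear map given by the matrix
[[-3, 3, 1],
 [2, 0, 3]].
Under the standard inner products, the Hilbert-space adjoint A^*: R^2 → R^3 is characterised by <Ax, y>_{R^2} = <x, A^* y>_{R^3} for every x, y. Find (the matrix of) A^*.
A^* = A^T =
[[-3, 2],
 [3, 0],
 [1, 3]]

For real matrices with standard dot products, the defining identity <Ax, y> = <x, A^* y> gives (Ax)^T y = x^T (A^*) y, i.e. x^T A^T y = x^T (A^*) y. Since this holds for all x, y, we must have A^* = A^T. Therefore
A^* =
[[-3, 2],
 [3, 0],
 [1, 3]].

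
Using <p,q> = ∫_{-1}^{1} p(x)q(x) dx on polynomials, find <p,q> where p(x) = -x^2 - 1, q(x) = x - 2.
<p,q> = 16/3

Expand the product: p(x)·q(x) = -x^3 + 2*x^2 - x + 2.
∫_{-1}^{1} of each monomial x^k gives [2/(k+1) if k even, 0 if k odd]. Integrating term-by-term (or equivalently evaluating the antiderivative F(x) = -x^4/4 + 2*x^3/3 - x^2/2 + 2*x at the endpoints):
  F(1) − F(−1) = 23/12 − (-41/12) = 16/3.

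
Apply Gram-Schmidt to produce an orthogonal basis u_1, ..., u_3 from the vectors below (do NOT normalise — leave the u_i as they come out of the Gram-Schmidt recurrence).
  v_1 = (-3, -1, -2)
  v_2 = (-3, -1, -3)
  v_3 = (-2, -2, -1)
Orthogonal basis:
  u_1 = (-3, -1, -2)
  u_2 = (3/7, 1/7, -5/7)
  u_3 = (2/5, -6/5, 0)

Apply the Gram-Schmidt recurrence
  u_1 = v_1
  u_i = v_i − Σ_{j<i} ((v_i · u_j) / (u_j · u_j)) · u_j.

Step by step this gives:
  u_1 = (-3, -1, -2)
  u_2 = (3/7, 1/7, -5/7)
  u_3 = (2/5, -6/5, 0)

Orthogonality check:
  u_2 · u_1 = 0 (should be 0)
  u_3 · u_1 = 0 (should be 0)
  u_3 · u_2 = 0 (should be 0)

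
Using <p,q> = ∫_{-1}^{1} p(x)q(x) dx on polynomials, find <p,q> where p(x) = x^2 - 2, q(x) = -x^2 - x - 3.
<p,q> = 164/15

Expand the product: p(x)·q(x) = -x^4 - x^3 - x^2 + 2*x + 6.
∫_{-1}^{1} of each monomial x^k gives [2/(k+1) if k even, 0 if k odd]. Integrating term-by-term (or equivalently evaluating the antiderivative F(x) = -x^5/5 - x^4/4 - x^3/3 + x^2 + 6*x at the endpoints):
  F(1) − F(−1) = 373/60 − (-283/60) = 164/15.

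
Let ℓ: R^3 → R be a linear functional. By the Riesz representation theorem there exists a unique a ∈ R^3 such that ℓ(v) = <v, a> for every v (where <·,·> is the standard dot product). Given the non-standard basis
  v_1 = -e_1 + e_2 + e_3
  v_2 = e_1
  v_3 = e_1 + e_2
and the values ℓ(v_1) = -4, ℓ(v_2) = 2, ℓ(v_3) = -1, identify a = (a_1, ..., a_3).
a = (2, -3, 1)

Write a = (a_1, ..., a_3) in the standard basis. For each basis vector v_i, ℓ(v_i) = <v_i, a> is a linear equation in the a_j's. Collect the n equations into a matrix system V a = ℓ, where row i of V is v_i (expressed in the standard basis). Since V is invertible (lower-triangular with 1s on the diagonal, up to permutation), solve by back-substitution:
  V =
[[-1, 1, 1],
 [1, 0, 0],
 [1, 1, 0]]
  V a = (-4, 2, -1)
Solving gives a = (2, -3, 1).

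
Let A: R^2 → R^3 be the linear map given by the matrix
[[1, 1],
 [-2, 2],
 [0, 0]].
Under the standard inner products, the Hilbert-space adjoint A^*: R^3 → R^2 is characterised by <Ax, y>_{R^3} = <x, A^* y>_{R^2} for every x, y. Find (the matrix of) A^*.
A^* = A^T =
[[1, -2, 0],
 [1, 2, 0]]

For real matrices with standard dot products, the defining identity <Ax, y> = <x, A^* y> gives (Ax)^T y = x^T (A^*) y, i.e. x^T A^T y = x^T (A^*) y. Since this holds for all x, y, we must have A^* = A^T. Therefore
A^* =
[[1, -2, 0],
 [1, 2, 0]].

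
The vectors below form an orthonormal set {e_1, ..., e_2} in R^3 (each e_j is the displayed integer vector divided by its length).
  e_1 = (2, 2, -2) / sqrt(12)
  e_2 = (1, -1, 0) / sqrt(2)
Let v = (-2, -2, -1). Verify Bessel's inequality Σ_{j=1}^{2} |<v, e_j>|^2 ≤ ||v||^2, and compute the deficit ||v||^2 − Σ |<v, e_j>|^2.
Σ |<v, e_j>|^2 = 3; ||v||^2 = 9; deficit = 6

Write each e_j = u_j / sqrt(<u_j, u_j>) where u_j is the displayed integer vector. Then <v, e_j> = <v, u_j> / sqrt(<u_j, u_j>), so |<v, e_j>|^2 = <v, u_j>^2 / <u_j, u_j>.
Coefficients: <v, e_1> = -6/sqrt(12), <v, e_2> = 0/sqrt(2).
Square and sum: Σ |<v, e_j>|^2 = 3.
Compute ||v||^2 = v·v = 9.
Deficit = 9 − 3 = 6 ≥ 0, confirming Bessel's inequality. (The deficit equals ||v − Σ <v,e_j> e_j||^2, the squared distance from v to span{e_j}.)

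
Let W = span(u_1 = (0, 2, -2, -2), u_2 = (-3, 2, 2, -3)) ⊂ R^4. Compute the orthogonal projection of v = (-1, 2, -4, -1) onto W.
proj_W(v) = (15/23, 146/69, -206/69, -131/69)

Set up U = [u_1 | ... | u_2] ∈ R^(4×2). The projector onto W = col(U) is P = U (U^T U)^(-1) U^T.
Compute U^T U =
  [12, 6]
  [6, 26],
and U^T v = (14, 2).
Solve U^T U · c = U^T v for the coefficients: c = (88/69, -5/23). The projection is proj_W(v) = U c.
Check: (v - proj_W(v)) · u_1 = 0  (should be 0).
Check: (v - proj_W(v)) · u_2 = 0  (should be 0).
Result: proj_W(v) = (15/23, 146/69, -206/69, -131/69).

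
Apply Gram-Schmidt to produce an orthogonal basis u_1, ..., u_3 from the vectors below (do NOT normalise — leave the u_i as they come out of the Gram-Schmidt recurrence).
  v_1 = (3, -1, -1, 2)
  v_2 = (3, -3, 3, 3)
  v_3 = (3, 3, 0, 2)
Orthogonal basis:
  u_1 = (3, -1, -1, 2)
  u_2 = (0, -2, 4, 1)
  u_3 = (1, 23/7, 10/7, 6/7)

Apply the Gram-Schmidt recurrence
  u_1 = v_1
  u_i = v_i − Σ_{j<i} ((v_i · u_j) / (u_j · u_j)) · u_j.

Step by step this gives:
  u_1 = (3, -1, -1, 2)
  u_2 = (0, -2, 4, 1)
  u_3 = (1, 23/7, 10/7, 6/7)

Orthogonality check:
  u_2 · u_1 = 0 (should be 0)
  u_3 · u_1 = 0 (should be 0)
  u_3 · u_2 = 0 (should be 0)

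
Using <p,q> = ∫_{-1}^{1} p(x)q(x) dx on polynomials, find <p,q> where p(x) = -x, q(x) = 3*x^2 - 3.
<p,q> = 0

Expand the product: p(x)·q(x) = -3*x^3 + 3*x.
∫_{-1}^{1} of each monomial x^k gives [2/(k+1) if k even, 0 if k odd]. Integrating term-by-term (or equivalently evaluating the antiderivative F(x) = -3*x^4/4 + 3*x^2/2 at the endpoints):
  F(1) − F(−1) = 3/4 − (3/4) = 0.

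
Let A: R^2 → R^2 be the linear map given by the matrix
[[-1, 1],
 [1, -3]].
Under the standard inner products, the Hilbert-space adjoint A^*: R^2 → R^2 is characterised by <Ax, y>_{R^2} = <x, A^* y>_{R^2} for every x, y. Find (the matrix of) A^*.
A^* = A^T =
[[-1, 1],
 [1, -3]]

For real matrices with standard dot products, the defining identity <Ax, y> = <x, A^* y> gives (Ax)^T y = x^T (A^*) y, i.e. x^T A^T y = x^T (A^*) y. Since this holds for all x, y, we must have A^* = A^T. Therefore
A^* =
[[-1, 1],
 [1, -3]].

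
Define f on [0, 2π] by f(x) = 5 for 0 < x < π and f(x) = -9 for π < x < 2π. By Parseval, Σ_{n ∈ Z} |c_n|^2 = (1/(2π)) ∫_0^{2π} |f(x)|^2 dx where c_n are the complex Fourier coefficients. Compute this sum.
Σ |c_n|^2 = 53

Parseval equates the L^2 energy of f (normalised by 1/(2π)) with the ℓ^2 sum of its Fourier coefficients: (1/(2π)) ∫_0^{2π} |f|^2 = Σ |c_n|^2.
Compute the left side: (1/(2π)) [∫_0^π 5^2 dx + ∫_π^{2π} (-9)^2 dx] = (1/(2π)) · (25π + 81π) = (25 + 81)/2 = 53.
So Σ_{n ∈ Z} |c_n|^2 = 53.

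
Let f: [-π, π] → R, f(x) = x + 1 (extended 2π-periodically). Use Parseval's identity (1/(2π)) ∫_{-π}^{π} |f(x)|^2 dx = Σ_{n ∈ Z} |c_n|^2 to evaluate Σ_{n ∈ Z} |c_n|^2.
Σ |c_n|^2 = π^2/3 + 1

Expand and integrate term by term over [-π, π]:
  ∫ (x)^2 dx = 1·(2π^3/3); ∫ 2·1·(1)·x dx = 0 (odd integrand); ∫ 1^2 dx = 1·2π.
So (1/(2π)) ∫_{-π}^{π} (x + 1)^2 dx = 1π^2/3 + 1 = π^2/3 + 1.
Parseval ⇒ Σ |c_n|^2 = π^2/3 + 1.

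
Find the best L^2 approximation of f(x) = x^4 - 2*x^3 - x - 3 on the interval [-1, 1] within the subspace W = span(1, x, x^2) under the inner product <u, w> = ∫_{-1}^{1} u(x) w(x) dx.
g(x) = 6*x^2/7 - 11*x/5 - 108/35

The best approximation g ∈ W is the orthogonal projection of f onto W. Writing g = a_0 + a_1 x + a_2 x^2, the coefficients solve the normal equations G · a = b where
  G_{ij} = <φ_i, φ_j> and b_i = <f, φ_i>, with φ_0 = 1, φ_1 = x, φ_2 = x^2.
G =
  [2, 0, 2/3]
  [0, 2/3, 0]
  [2/3, 0, 2/5],
b = (-28/5, -22/15, -12/7).
Solving gives a_0 = -108/35, a_1 = -11/5, a_2 = 6/7, so
  g(x) = 6*x^2/7 - 11*x/5 - 108/35.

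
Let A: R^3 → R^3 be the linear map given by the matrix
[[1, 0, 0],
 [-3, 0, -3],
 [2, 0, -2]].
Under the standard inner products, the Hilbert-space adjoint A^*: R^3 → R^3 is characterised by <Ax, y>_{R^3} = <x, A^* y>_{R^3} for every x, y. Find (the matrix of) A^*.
A^* = A^T =
[[1, -3, 2],
 [0, 0, 0],
 [0, -3, -2]]

For real matrices with standard dot products, the defining identity <Ax, y> = <x, A^* y> gives (Ax)^T y = x^T (A^*) y, i.e. x^T A^T y = x^T (A^*) y. Since this holds for all x, y, we must have A^* = A^T. Therefore
A^* =
[[1, -3, 2],
 [0, 0, 0],
 [0, -3, -2]].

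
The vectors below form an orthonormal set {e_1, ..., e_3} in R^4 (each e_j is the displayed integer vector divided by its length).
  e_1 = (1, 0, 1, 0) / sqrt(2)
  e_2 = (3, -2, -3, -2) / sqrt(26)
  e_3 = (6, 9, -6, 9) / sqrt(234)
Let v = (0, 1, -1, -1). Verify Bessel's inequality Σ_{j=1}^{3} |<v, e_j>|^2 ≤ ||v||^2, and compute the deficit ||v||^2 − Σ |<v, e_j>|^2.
Σ |<v, e_j>|^2 = 1; ||v||^2 = 3; deficit = 2

Write each e_j = u_j / sqrt(<u_j, u_j>) where u_j is the displayed integer vector. Then <v, e_j> = <v, u_j> / sqrt(<u_j, u_j>), so |<v, e_j>|^2 = <v, u_j>^2 / <u_j, u_j>.
Coefficients: <v, e_1> = -1/sqrt(2), <v, e_2> = 3/sqrt(26), <v, e_3> = 6/sqrt(234).
Square and sum: Σ |<v, e_j>|^2 = 1.
Compute ||v||^2 = v·v = 3.
Deficit = 3 − 1 = 2 ≥ 0, confirming Bessel's inequality. (The deficit equals ||v − Σ <v,e_j> e_j||^2, the squared distance from v to span{e_j}.)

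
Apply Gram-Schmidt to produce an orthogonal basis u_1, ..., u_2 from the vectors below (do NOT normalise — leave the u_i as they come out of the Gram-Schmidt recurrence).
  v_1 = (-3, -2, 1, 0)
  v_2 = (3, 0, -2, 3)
Orthogonal basis:
  u_1 = (-3, -2, 1, 0)
  u_2 = (9/14, -11/7, -17/14, 3)

Apply the Gram-Schmidt recurrence
  u_1 = v_1
  u_i = v_i − Σ_{j<i} ((v_i · u_j) / (u_j · u_j)) · u_j.

Step by step this gives:
  u_1 = (-3, -2, 1, 0)
  u_2 = (9/14, -11/7, -17/14, 3)

Orthogonality check:
  u_2 · u_1 = 0 (should be 0)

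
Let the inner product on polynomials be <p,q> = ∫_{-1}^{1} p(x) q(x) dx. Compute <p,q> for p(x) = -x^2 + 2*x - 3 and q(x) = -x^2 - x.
<p,q> = 16/15

Expand the product: p(x)·q(x) = x^4 - x^3 + x^2 + 3*x.
∫_{-1}^{1} of each monomial x^k gives [2/(k+1) if k even, 0 if k odd]. Integrating term-by-term (or equivalently evaluating the antiderivative F(x) = x^5/5 - x^4/4 + x^3/3 + 3*x^2/2 at the endpoints):
  F(1) − F(−1) = 107/60 − (43/60) = 16/15.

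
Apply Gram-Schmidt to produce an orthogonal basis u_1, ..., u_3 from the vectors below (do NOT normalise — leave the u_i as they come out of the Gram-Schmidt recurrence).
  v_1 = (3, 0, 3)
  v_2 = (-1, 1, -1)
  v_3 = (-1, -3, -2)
Orthogonal basis:
  u_1 = (3, 0, 3)
  u_2 = (0, 1, 0)
  u_3 = (1/2, 0, -1/2)

Apply the Gram-Schmidt recurrence
  u_1 = v_1
  u_i = v_i − Σ_{j<i} ((v_i · u_j) / (u_j · u_j)) · u_j.

Step by step this gives:
  u_1 = (3, 0, 3)
  u_2 = (0, 1, 0)
  u_3 = (1/2, 0, -1/2)

Orthogonality check:
  u_2 · u_1 = 0 (should be 0)
  u_3 · u_1 = 0 (should be 0)
  u_3 · u_2 = 0 (should be 0)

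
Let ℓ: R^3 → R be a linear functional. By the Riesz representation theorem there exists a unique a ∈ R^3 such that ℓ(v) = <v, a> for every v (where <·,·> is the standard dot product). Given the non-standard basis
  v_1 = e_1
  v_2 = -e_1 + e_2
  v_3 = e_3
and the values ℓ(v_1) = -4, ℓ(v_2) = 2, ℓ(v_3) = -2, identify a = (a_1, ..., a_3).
a = (-4, -2, -2)

Write a = (a_1, ..., a_3) in the standard basis. For each basis vector v_i, ℓ(v_i) = <v_i, a> is a linear equation in the a_j's. Collect the n equations into a matrix system V a = ℓ, where row i of V is v_i (expressed in the standard basis). Since V is invertible (lower-triangular with 1s on the diagonal, up to permutation), solve by back-substitution:
  V =
[[1, 0, 0],
 [-1, 1, 0],
 [0, 0, 1]]
  V a = (-4, 2, -2)
Solving gives a = (-4, -2, -2).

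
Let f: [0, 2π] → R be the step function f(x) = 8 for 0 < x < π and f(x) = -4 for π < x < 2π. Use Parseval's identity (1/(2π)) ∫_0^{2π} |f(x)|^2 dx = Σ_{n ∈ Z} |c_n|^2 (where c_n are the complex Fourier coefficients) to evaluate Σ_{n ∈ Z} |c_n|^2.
Σ |c_n|^2 = 40

Parseval equates the L^2 energy of f (normalised by 1/(2π)) with the ℓ^2 sum of its Fourier coefficients: (1/(2π)) ∫_0^{2π} |f|^2 = Σ |c_n|^2.
Compute the left side: (1/(2π)) [∫_0^π 8^2 dx + ∫_π^{2π} (-4)^2 dx] = (1/(2π)) · (64π + 16π) = (64 + 16)/2 = 40.
So Σ_{n ∈ Z} |c_n|^2 = 40.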